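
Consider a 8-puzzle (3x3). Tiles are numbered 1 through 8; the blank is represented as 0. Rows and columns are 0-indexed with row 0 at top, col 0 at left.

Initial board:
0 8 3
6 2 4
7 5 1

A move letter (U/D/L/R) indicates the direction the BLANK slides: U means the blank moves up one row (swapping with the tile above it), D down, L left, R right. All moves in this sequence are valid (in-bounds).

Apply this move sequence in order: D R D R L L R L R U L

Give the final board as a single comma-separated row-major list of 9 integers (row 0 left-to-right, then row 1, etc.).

After move 1 (D):
6 8 3
0 2 4
7 5 1

After move 2 (R):
6 8 3
2 0 4
7 5 1

After move 3 (D):
6 8 3
2 5 4
7 0 1

After move 4 (R):
6 8 3
2 5 4
7 1 0

After move 5 (L):
6 8 3
2 5 4
7 0 1

After move 6 (L):
6 8 3
2 5 4
0 7 1

After move 7 (R):
6 8 3
2 5 4
7 0 1

After move 8 (L):
6 8 3
2 5 4
0 7 1

After move 9 (R):
6 8 3
2 5 4
7 0 1

After move 10 (U):
6 8 3
2 0 4
7 5 1

After move 11 (L):
6 8 3
0 2 4
7 5 1

Answer: 6, 8, 3, 0, 2, 4, 7, 5, 1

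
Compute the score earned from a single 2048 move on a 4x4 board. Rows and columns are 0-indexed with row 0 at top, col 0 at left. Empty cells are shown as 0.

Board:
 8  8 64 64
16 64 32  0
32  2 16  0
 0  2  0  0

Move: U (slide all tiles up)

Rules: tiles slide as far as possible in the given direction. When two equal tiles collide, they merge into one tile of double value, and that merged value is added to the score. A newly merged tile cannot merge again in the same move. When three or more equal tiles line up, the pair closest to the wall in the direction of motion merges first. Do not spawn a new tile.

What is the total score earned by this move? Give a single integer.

Slide up:
col 0: [8, 16, 32, 0] -> [8, 16, 32, 0]  score +0 (running 0)
col 1: [8, 64, 2, 2] -> [8, 64, 4, 0]  score +4 (running 4)
col 2: [64, 32, 16, 0] -> [64, 32, 16, 0]  score +0 (running 4)
col 3: [64, 0, 0, 0] -> [64, 0, 0, 0]  score +0 (running 4)
Board after move:
 8  8 64 64
16 64 32  0
32  4 16  0
 0  0  0  0

Answer: 4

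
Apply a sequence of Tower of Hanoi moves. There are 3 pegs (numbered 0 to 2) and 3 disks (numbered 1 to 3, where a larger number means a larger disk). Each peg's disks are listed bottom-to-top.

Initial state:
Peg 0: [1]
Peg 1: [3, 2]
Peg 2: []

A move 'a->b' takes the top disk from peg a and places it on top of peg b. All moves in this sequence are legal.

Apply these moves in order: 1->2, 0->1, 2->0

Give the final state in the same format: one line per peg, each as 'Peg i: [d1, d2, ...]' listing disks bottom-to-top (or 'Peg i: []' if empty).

After move 1 (1->2):
Peg 0: [1]
Peg 1: [3]
Peg 2: [2]

After move 2 (0->1):
Peg 0: []
Peg 1: [3, 1]
Peg 2: [2]

After move 3 (2->0):
Peg 0: [2]
Peg 1: [3, 1]
Peg 2: []

Answer: Peg 0: [2]
Peg 1: [3, 1]
Peg 2: []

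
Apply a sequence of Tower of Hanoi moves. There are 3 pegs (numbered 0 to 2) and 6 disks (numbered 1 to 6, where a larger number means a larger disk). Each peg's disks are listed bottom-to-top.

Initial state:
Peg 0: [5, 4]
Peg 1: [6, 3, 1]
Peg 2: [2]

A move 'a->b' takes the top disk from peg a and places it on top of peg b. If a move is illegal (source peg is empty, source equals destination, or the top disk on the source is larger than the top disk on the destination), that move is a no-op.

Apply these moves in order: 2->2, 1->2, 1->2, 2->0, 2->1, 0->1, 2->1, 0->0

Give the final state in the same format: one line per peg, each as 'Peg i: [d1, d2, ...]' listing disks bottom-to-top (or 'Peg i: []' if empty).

Answer: Peg 0: [5, 4]
Peg 1: [6, 3, 2, 1]
Peg 2: []

Derivation:
After move 1 (2->2):
Peg 0: [5, 4]
Peg 1: [6, 3, 1]
Peg 2: [2]

After move 2 (1->2):
Peg 0: [5, 4]
Peg 1: [6, 3]
Peg 2: [2, 1]

After move 3 (1->2):
Peg 0: [5, 4]
Peg 1: [6, 3]
Peg 2: [2, 1]

After move 4 (2->0):
Peg 0: [5, 4, 1]
Peg 1: [6, 3]
Peg 2: [2]

After move 5 (2->1):
Peg 0: [5, 4, 1]
Peg 1: [6, 3, 2]
Peg 2: []

After move 6 (0->1):
Peg 0: [5, 4]
Peg 1: [6, 3, 2, 1]
Peg 2: []

After move 7 (2->1):
Peg 0: [5, 4]
Peg 1: [6, 3, 2, 1]
Peg 2: []

After move 8 (0->0):
Peg 0: [5, 4]
Peg 1: [6, 3, 2, 1]
Peg 2: []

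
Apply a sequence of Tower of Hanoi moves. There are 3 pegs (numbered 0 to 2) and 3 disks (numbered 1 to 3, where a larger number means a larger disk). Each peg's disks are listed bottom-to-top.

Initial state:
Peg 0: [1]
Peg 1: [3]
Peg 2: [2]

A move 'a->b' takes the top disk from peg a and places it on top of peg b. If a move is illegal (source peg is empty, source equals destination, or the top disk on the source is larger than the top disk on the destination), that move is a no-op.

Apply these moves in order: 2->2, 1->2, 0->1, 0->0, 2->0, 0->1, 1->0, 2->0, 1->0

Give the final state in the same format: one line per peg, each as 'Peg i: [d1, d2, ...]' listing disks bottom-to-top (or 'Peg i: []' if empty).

After move 1 (2->2):
Peg 0: [1]
Peg 1: [3]
Peg 2: [2]

After move 2 (1->2):
Peg 0: [1]
Peg 1: [3]
Peg 2: [2]

After move 3 (0->1):
Peg 0: []
Peg 1: [3, 1]
Peg 2: [2]

After move 4 (0->0):
Peg 0: []
Peg 1: [3, 1]
Peg 2: [2]

After move 5 (2->0):
Peg 0: [2]
Peg 1: [3, 1]
Peg 2: []

After move 6 (0->1):
Peg 0: [2]
Peg 1: [3, 1]
Peg 2: []

After move 7 (1->0):
Peg 0: [2, 1]
Peg 1: [3]
Peg 2: []

After move 8 (2->0):
Peg 0: [2, 1]
Peg 1: [3]
Peg 2: []

After move 9 (1->0):
Peg 0: [2, 1]
Peg 1: [3]
Peg 2: []

Answer: Peg 0: [2, 1]
Peg 1: [3]
Peg 2: []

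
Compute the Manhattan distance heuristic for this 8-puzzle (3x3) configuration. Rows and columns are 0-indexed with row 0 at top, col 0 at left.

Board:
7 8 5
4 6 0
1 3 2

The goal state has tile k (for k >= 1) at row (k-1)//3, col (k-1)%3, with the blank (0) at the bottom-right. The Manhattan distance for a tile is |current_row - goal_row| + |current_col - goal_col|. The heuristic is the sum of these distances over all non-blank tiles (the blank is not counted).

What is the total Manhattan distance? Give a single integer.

Tile 7: at (0,0), goal (2,0), distance |0-2|+|0-0| = 2
Tile 8: at (0,1), goal (2,1), distance |0-2|+|1-1| = 2
Tile 5: at (0,2), goal (1,1), distance |0-1|+|2-1| = 2
Tile 4: at (1,0), goal (1,0), distance |1-1|+|0-0| = 0
Tile 6: at (1,1), goal (1,2), distance |1-1|+|1-2| = 1
Tile 1: at (2,0), goal (0,0), distance |2-0|+|0-0| = 2
Tile 3: at (2,1), goal (0,2), distance |2-0|+|1-2| = 3
Tile 2: at (2,2), goal (0,1), distance |2-0|+|2-1| = 3
Sum: 2 + 2 + 2 + 0 + 1 + 2 + 3 + 3 = 15

Answer: 15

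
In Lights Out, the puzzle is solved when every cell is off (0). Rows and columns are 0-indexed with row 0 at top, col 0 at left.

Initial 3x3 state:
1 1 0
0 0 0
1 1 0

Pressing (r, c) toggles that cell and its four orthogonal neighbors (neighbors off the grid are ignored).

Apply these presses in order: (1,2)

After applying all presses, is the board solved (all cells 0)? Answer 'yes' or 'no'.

Answer: no

Derivation:
After press 1 at (1,2):
1 1 1
0 1 1
1 1 1

Lights still on: 8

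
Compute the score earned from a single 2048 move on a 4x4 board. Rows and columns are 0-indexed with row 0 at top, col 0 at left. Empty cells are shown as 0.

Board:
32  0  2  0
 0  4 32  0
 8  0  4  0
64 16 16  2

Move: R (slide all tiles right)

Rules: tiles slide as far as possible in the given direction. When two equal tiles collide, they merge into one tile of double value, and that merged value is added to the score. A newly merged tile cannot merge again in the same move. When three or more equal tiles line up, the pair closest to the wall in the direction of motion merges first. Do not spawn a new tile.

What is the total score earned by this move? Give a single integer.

Answer: 32

Derivation:
Slide right:
row 0: [32, 0, 2, 0] -> [0, 0, 32, 2]  score +0 (running 0)
row 1: [0, 4, 32, 0] -> [0, 0, 4, 32]  score +0 (running 0)
row 2: [8, 0, 4, 0] -> [0, 0, 8, 4]  score +0 (running 0)
row 3: [64, 16, 16, 2] -> [0, 64, 32, 2]  score +32 (running 32)
Board after move:
 0  0 32  2
 0  0  4 32
 0  0  8  4
 0 64 32  2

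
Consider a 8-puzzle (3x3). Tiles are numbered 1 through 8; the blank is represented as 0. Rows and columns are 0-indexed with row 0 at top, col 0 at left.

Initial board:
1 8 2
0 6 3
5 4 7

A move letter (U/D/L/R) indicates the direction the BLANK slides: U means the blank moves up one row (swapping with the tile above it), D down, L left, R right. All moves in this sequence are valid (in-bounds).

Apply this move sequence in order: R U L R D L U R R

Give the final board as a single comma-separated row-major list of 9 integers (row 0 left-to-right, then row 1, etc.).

Answer: 8, 2, 0, 1, 6, 3, 5, 4, 7

Derivation:
After move 1 (R):
1 8 2
6 0 3
5 4 7

After move 2 (U):
1 0 2
6 8 3
5 4 7

After move 3 (L):
0 1 2
6 8 3
5 4 7

After move 4 (R):
1 0 2
6 8 3
5 4 7

After move 5 (D):
1 8 2
6 0 3
5 4 7

After move 6 (L):
1 8 2
0 6 3
5 4 7

After move 7 (U):
0 8 2
1 6 3
5 4 7

After move 8 (R):
8 0 2
1 6 3
5 4 7

After move 9 (R):
8 2 0
1 6 3
5 4 7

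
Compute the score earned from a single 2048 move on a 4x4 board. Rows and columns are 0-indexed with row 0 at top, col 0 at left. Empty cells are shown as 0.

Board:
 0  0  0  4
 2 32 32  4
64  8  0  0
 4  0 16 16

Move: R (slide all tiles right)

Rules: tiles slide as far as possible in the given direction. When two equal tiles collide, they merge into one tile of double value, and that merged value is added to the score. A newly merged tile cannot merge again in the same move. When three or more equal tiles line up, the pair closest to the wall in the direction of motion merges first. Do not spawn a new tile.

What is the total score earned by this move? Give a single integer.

Answer: 96

Derivation:
Slide right:
row 0: [0, 0, 0, 4] -> [0, 0, 0, 4]  score +0 (running 0)
row 1: [2, 32, 32, 4] -> [0, 2, 64, 4]  score +64 (running 64)
row 2: [64, 8, 0, 0] -> [0, 0, 64, 8]  score +0 (running 64)
row 3: [4, 0, 16, 16] -> [0, 0, 4, 32]  score +32 (running 96)
Board after move:
 0  0  0  4
 0  2 64  4
 0  0 64  8
 0  0  4 32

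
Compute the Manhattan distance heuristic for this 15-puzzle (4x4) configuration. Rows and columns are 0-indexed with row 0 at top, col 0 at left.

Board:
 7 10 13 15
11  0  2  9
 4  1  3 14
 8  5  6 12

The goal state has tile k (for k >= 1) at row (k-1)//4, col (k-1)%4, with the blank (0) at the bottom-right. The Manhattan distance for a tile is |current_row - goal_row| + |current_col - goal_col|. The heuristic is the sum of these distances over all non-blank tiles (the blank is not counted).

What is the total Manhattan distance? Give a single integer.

Answer: 48

Derivation:
Tile 7: (0,0)->(1,2) = 3
Tile 10: (0,1)->(2,1) = 2
Tile 13: (0,2)->(3,0) = 5
Tile 15: (0,3)->(3,2) = 4
Tile 11: (1,0)->(2,2) = 3
Tile 2: (1,2)->(0,1) = 2
Tile 9: (1,3)->(2,0) = 4
Tile 4: (2,0)->(0,3) = 5
Tile 1: (2,1)->(0,0) = 3
Tile 3: (2,2)->(0,2) = 2
Tile 14: (2,3)->(3,1) = 3
Tile 8: (3,0)->(1,3) = 5
Tile 5: (3,1)->(1,0) = 3
Tile 6: (3,2)->(1,1) = 3
Tile 12: (3,3)->(2,3) = 1
Sum: 3 + 2 + 5 + 4 + 3 + 2 + 4 + 5 + 3 + 2 + 3 + 5 + 3 + 3 + 1 = 48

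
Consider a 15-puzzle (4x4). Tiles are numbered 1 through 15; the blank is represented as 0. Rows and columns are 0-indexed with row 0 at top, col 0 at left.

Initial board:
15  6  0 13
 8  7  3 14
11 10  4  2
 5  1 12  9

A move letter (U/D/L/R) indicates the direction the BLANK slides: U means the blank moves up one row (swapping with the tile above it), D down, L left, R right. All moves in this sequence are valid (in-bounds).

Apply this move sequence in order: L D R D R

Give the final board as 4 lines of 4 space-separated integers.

After move 1 (L):
15  0  6 13
 8  7  3 14
11 10  4  2
 5  1 12  9

After move 2 (D):
15  7  6 13
 8  0  3 14
11 10  4  2
 5  1 12  9

After move 3 (R):
15  7  6 13
 8  3  0 14
11 10  4  2
 5  1 12  9

After move 4 (D):
15  7  6 13
 8  3  4 14
11 10  0  2
 5  1 12  9

After move 5 (R):
15  7  6 13
 8  3  4 14
11 10  2  0
 5  1 12  9

Answer: 15  7  6 13
 8  3  4 14
11 10  2  0
 5  1 12  9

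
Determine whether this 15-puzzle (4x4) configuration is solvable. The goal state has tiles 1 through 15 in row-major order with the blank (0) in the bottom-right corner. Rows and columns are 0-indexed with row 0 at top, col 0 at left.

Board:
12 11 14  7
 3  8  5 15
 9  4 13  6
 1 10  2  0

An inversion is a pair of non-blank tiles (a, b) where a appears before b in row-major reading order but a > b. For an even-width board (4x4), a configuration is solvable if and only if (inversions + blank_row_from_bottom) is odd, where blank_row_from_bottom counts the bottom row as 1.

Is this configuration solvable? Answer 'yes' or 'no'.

Answer: yes

Derivation:
Inversions: 68
Blank is in row 3 (0-indexed from top), which is row 1 counting from the bottom (bottom = 1).
68 + 1 = 69, which is odd, so the puzzle is solvable.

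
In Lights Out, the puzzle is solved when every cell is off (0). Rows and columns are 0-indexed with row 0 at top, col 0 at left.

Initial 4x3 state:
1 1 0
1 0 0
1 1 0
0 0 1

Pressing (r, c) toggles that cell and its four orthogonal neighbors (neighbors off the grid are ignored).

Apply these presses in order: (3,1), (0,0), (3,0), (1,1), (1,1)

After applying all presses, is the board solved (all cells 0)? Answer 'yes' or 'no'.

Answer: yes

Derivation:
After press 1 at (3,1):
1 1 0
1 0 0
1 0 0
1 1 0

After press 2 at (0,0):
0 0 0
0 0 0
1 0 0
1 1 0

After press 3 at (3,0):
0 0 0
0 0 0
0 0 0
0 0 0

After press 4 at (1,1):
0 1 0
1 1 1
0 1 0
0 0 0

After press 5 at (1,1):
0 0 0
0 0 0
0 0 0
0 0 0

Lights still on: 0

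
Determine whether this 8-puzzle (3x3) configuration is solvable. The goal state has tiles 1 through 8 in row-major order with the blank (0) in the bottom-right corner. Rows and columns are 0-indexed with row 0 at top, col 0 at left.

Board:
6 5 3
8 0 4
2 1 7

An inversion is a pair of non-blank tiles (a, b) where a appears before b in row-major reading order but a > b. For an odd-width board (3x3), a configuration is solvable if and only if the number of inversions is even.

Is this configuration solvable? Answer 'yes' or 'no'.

Answer: yes

Derivation:
Inversions (pairs i<j in row-major order where tile[i] > tile[j] > 0): 18
18 is even, so the puzzle is solvable.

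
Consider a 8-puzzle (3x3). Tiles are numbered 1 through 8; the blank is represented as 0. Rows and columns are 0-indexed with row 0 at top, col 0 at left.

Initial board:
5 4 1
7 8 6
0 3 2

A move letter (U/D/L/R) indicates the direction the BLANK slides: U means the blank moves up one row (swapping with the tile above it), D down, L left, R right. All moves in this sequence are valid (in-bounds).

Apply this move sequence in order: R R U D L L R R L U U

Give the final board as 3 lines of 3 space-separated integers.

Answer: 5 0 1
7 4 6
3 8 2

Derivation:
After move 1 (R):
5 4 1
7 8 6
3 0 2

After move 2 (R):
5 4 1
7 8 6
3 2 0

After move 3 (U):
5 4 1
7 8 0
3 2 6

After move 4 (D):
5 4 1
7 8 6
3 2 0

After move 5 (L):
5 4 1
7 8 6
3 0 2

After move 6 (L):
5 4 1
7 8 6
0 3 2

After move 7 (R):
5 4 1
7 8 6
3 0 2

After move 8 (R):
5 4 1
7 8 6
3 2 0

After move 9 (L):
5 4 1
7 8 6
3 0 2

After move 10 (U):
5 4 1
7 0 6
3 8 2

After move 11 (U):
5 0 1
7 4 6
3 8 2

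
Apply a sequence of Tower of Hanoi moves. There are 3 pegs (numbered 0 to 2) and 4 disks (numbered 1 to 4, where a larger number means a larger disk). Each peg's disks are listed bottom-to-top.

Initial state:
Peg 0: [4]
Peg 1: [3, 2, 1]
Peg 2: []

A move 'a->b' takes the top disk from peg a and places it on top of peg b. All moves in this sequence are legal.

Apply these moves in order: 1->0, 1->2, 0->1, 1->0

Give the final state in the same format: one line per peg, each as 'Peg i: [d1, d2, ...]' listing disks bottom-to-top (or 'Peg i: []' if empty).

Answer: Peg 0: [4, 1]
Peg 1: [3]
Peg 2: [2]

Derivation:
After move 1 (1->0):
Peg 0: [4, 1]
Peg 1: [3, 2]
Peg 2: []

After move 2 (1->2):
Peg 0: [4, 1]
Peg 1: [3]
Peg 2: [2]

After move 3 (0->1):
Peg 0: [4]
Peg 1: [3, 1]
Peg 2: [2]

After move 4 (1->0):
Peg 0: [4, 1]
Peg 1: [3]
Peg 2: [2]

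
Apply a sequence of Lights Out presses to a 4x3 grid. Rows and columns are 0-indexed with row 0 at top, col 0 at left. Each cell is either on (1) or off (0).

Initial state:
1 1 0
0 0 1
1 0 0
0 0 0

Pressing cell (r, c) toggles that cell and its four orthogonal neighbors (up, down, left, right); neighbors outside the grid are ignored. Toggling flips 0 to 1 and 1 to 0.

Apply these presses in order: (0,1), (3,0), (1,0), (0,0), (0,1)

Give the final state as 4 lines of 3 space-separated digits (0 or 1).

Answer: 1 0 0
0 1 1
1 0 0
1 1 0

Derivation:
After press 1 at (0,1):
0 0 1
0 1 1
1 0 0
0 0 0

After press 2 at (3,0):
0 0 1
0 1 1
0 0 0
1 1 0

After press 3 at (1,0):
1 0 1
1 0 1
1 0 0
1 1 0

After press 4 at (0,0):
0 1 1
0 0 1
1 0 0
1 1 0

After press 5 at (0,1):
1 0 0
0 1 1
1 0 0
1 1 0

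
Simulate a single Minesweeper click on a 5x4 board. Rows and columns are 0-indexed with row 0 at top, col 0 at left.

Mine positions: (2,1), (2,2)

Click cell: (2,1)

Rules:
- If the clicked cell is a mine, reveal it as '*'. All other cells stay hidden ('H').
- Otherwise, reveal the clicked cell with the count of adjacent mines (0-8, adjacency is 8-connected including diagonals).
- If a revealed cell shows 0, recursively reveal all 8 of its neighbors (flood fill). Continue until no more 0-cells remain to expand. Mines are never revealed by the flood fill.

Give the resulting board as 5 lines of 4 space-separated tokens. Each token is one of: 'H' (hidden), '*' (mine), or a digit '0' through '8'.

H H H H
H H H H
H * H H
H H H H
H H H H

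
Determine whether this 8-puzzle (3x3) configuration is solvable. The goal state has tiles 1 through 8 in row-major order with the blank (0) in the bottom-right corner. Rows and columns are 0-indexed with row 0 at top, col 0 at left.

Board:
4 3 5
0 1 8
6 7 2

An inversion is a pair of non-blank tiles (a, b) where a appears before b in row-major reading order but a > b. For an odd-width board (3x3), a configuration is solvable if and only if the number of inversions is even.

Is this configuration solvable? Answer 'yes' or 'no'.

Answer: yes

Derivation:
Inversions (pairs i<j in row-major order where tile[i] > tile[j] > 0): 12
12 is even, so the puzzle is solvable.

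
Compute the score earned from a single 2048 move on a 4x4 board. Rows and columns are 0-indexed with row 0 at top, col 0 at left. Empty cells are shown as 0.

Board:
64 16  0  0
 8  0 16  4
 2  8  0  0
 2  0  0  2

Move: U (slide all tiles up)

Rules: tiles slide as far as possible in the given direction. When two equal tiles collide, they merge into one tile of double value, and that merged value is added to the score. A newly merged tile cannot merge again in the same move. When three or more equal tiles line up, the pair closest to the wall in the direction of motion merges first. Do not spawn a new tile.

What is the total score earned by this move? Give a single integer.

Slide up:
col 0: [64, 8, 2, 2] -> [64, 8, 4, 0]  score +4 (running 4)
col 1: [16, 0, 8, 0] -> [16, 8, 0, 0]  score +0 (running 4)
col 2: [0, 16, 0, 0] -> [16, 0, 0, 0]  score +0 (running 4)
col 3: [0, 4, 0, 2] -> [4, 2, 0, 0]  score +0 (running 4)
Board after move:
64 16 16  4
 8  8  0  2
 4  0  0  0
 0  0  0  0

Answer: 4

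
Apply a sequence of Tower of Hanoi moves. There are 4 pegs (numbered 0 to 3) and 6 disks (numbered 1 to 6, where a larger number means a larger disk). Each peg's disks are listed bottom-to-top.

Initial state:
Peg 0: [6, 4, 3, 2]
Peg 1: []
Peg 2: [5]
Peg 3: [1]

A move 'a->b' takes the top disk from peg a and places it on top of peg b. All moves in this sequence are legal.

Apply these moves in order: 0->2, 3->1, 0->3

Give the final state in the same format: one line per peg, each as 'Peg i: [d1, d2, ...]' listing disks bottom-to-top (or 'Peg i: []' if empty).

Answer: Peg 0: [6, 4]
Peg 1: [1]
Peg 2: [5, 2]
Peg 3: [3]

Derivation:
After move 1 (0->2):
Peg 0: [6, 4, 3]
Peg 1: []
Peg 2: [5, 2]
Peg 3: [1]

After move 2 (3->1):
Peg 0: [6, 4, 3]
Peg 1: [1]
Peg 2: [5, 2]
Peg 3: []

After move 3 (0->3):
Peg 0: [6, 4]
Peg 1: [1]
Peg 2: [5, 2]
Peg 3: [3]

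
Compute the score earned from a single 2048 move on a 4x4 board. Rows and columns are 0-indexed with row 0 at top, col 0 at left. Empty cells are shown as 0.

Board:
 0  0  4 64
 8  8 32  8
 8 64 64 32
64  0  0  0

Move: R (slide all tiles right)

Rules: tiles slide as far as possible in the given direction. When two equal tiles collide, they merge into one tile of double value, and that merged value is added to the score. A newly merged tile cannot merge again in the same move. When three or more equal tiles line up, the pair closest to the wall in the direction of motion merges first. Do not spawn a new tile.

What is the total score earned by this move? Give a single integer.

Answer: 144

Derivation:
Slide right:
row 0: [0, 0, 4, 64] -> [0, 0, 4, 64]  score +0 (running 0)
row 1: [8, 8, 32, 8] -> [0, 16, 32, 8]  score +16 (running 16)
row 2: [8, 64, 64, 32] -> [0, 8, 128, 32]  score +128 (running 144)
row 3: [64, 0, 0, 0] -> [0, 0, 0, 64]  score +0 (running 144)
Board after move:
  0   0   4  64
  0  16  32   8
  0   8 128  32
  0   0   0  64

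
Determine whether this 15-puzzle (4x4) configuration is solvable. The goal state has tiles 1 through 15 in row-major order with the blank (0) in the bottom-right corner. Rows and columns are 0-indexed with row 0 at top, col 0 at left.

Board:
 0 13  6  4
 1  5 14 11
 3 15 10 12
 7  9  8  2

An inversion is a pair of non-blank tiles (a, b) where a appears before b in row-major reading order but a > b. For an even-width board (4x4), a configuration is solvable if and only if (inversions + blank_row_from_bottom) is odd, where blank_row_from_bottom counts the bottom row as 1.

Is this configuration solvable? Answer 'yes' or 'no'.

Inversions: 55
Blank is in row 0 (0-indexed from top), which is row 4 counting from the bottom (bottom = 1).
55 + 4 = 59, which is odd, so the puzzle is solvable.

Answer: yes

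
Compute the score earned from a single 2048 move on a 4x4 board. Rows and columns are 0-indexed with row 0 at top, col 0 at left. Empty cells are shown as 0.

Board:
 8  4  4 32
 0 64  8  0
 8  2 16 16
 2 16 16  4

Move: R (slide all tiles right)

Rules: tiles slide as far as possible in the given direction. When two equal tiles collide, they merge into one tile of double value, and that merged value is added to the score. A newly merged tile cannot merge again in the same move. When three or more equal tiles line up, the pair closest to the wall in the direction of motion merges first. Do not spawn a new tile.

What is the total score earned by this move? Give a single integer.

Answer: 72

Derivation:
Slide right:
row 0: [8, 4, 4, 32] -> [0, 8, 8, 32]  score +8 (running 8)
row 1: [0, 64, 8, 0] -> [0, 0, 64, 8]  score +0 (running 8)
row 2: [8, 2, 16, 16] -> [0, 8, 2, 32]  score +32 (running 40)
row 3: [2, 16, 16, 4] -> [0, 2, 32, 4]  score +32 (running 72)
Board after move:
 0  8  8 32
 0  0 64  8
 0  8  2 32
 0  2 32  4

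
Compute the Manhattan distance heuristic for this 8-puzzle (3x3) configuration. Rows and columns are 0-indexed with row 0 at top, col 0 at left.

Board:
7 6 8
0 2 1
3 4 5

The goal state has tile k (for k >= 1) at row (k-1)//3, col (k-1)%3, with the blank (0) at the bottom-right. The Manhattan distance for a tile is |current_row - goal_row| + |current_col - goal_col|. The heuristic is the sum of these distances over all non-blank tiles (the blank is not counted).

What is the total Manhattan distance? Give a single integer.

Tile 7: (0,0)->(2,0) = 2
Tile 6: (0,1)->(1,2) = 2
Tile 8: (0,2)->(2,1) = 3
Tile 2: (1,1)->(0,1) = 1
Tile 1: (1,2)->(0,0) = 3
Tile 3: (2,0)->(0,2) = 4
Tile 4: (2,1)->(1,0) = 2
Tile 5: (2,2)->(1,1) = 2
Sum: 2 + 2 + 3 + 1 + 3 + 4 + 2 + 2 = 19

Answer: 19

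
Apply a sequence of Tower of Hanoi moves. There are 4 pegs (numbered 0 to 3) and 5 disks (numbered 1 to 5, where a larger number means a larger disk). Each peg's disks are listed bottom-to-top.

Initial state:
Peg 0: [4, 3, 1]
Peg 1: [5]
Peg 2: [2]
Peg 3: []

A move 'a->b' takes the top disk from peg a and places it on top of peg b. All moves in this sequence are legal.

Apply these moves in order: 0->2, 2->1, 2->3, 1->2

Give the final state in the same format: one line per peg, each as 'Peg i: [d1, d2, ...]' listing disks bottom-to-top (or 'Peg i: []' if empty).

Answer: Peg 0: [4, 3]
Peg 1: [5]
Peg 2: [1]
Peg 3: [2]

Derivation:
After move 1 (0->2):
Peg 0: [4, 3]
Peg 1: [5]
Peg 2: [2, 1]
Peg 3: []

After move 2 (2->1):
Peg 0: [4, 3]
Peg 1: [5, 1]
Peg 2: [2]
Peg 3: []

After move 3 (2->3):
Peg 0: [4, 3]
Peg 1: [5, 1]
Peg 2: []
Peg 3: [2]

After move 4 (1->2):
Peg 0: [4, 3]
Peg 1: [5]
Peg 2: [1]
Peg 3: [2]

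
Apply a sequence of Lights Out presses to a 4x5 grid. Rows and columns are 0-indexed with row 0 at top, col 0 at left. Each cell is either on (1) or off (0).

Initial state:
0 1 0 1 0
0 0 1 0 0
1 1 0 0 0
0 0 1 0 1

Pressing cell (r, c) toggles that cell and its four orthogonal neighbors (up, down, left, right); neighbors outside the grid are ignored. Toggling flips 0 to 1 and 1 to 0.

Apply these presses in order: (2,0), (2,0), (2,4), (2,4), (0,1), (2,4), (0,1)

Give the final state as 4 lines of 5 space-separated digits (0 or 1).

After press 1 at (2,0):
0 1 0 1 0
1 0 1 0 0
0 0 0 0 0
1 0 1 0 1

After press 2 at (2,0):
0 1 0 1 0
0 0 1 0 0
1 1 0 0 0
0 0 1 0 1

After press 3 at (2,4):
0 1 0 1 0
0 0 1 0 1
1 1 0 1 1
0 0 1 0 0

After press 4 at (2,4):
0 1 0 1 0
0 0 1 0 0
1 1 0 0 0
0 0 1 0 1

After press 5 at (0,1):
1 0 1 1 0
0 1 1 0 0
1 1 0 0 0
0 0 1 0 1

After press 6 at (2,4):
1 0 1 1 0
0 1 1 0 1
1 1 0 1 1
0 0 1 0 0

After press 7 at (0,1):
0 1 0 1 0
0 0 1 0 1
1 1 0 1 1
0 0 1 0 0

Answer: 0 1 0 1 0
0 0 1 0 1
1 1 0 1 1
0 0 1 0 0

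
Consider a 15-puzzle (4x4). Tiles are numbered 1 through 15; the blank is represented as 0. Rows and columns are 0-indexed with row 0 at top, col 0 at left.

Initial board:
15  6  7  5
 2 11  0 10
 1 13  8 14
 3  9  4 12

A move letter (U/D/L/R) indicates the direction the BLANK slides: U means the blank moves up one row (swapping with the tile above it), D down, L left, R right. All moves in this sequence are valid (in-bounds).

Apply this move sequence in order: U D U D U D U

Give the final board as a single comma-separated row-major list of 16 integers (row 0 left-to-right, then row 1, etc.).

After move 1 (U):
15  6  0  5
 2 11  7 10
 1 13  8 14
 3  9  4 12

After move 2 (D):
15  6  7  5
 2 11  0 10
 1 13  8 14
 3  9  4 12

After move 3 (U):
15  6  0  5
 2 11  7 10
 1 13  8 14
 3  9  4 12

After move 4 (D):
15  6  7  5
 2 11  0 10
 1 13  8 14
 3  9  4 12

After move 5 (U):
15  6  0  5
 2 11  7 10
 1 13  8 14
 3  9  4 12

After move 6 (D):
15  6  7  5
 2 11  0 10
 1 13  8 14
 3  9  4 12

After move 7 (U):
15  6  0  5
 2 11  7 10
 1 13  8 14
 3  9  4 12

Answer: 15, 6, 0, 5, 2, 11, 7, 10, 1, 13, 8, 14, 3, 9, 4, 12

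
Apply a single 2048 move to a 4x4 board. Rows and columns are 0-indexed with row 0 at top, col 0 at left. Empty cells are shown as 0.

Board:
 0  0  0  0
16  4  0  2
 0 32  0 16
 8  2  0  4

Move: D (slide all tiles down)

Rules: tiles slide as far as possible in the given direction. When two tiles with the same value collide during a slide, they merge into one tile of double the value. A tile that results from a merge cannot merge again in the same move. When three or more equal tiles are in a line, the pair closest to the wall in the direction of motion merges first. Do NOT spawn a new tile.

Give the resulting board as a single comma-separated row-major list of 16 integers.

Answer: 0, 0, 0, 0, 0, 4, 0, 2, 16, 32, 0, 16, 8, 2, 0, 4

Derivation:
Slide down:
col 0: [0, 16, 0, 8] -> [0, 0, 16, 8]
col 1: [0, 4, 32, 2] -> [0, 4, 32, 2]
col 2: [0, 0, 0, 0] -> [0, 0, 0, 0]
col 3: [0, 2, 16, 4] -> [0, 2, 16, 4]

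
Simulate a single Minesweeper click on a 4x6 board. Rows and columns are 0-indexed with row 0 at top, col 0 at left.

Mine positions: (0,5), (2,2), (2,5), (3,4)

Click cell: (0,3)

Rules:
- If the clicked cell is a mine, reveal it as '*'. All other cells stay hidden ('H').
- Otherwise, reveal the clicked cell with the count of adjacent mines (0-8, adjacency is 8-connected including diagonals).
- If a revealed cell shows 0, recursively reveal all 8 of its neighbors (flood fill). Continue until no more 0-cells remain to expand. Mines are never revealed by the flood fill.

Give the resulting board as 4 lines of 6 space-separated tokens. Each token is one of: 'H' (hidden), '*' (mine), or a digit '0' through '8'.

0 0 0 0 1 H
0 1 1 1 2 H
0 1 H H H H
0 1 H H H H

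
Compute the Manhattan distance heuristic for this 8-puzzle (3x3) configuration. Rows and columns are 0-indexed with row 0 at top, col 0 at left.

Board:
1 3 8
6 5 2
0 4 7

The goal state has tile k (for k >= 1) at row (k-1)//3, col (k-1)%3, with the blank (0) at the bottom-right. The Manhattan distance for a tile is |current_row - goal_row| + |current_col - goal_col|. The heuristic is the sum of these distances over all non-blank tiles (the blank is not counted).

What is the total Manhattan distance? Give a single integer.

Tile 1: (0,0)->(0,0) = 0
Tile 3: (0,1)->(0,2) = 1
Tile 8: (0,2)->(2,1) = 3
Tile 6: (1,0)->(1,2) = 2
Tile 5: (1,1)->(1,1) = 0
Tile 2: (1,2)->(0,1) = 2
Tile 4: (2,1)->(1,0) = 2
Tile 7: (2,2)->(2,0) = 2
Sum: 0 + 1 + 3 + 2 + 0 + 2 + 2 + 2 = 12

Answer: 12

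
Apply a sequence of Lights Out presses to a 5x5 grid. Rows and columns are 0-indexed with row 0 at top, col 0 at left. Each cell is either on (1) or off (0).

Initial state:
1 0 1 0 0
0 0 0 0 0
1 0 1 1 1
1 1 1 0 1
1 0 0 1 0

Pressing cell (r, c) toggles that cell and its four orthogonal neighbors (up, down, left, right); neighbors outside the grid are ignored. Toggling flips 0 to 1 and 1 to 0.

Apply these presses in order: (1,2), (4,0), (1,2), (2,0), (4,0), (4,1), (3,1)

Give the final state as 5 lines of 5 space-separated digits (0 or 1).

After press 1 at (1,2):
1 0 0 0 0
0 1 1 1 0
1 0 0 1 1
1 1 1 0 1
1 0 0 1 0

After press 2 at (4,0):
1 0 0 0 0
0 1 1 1 0
1 0 0 1 1
0 1 1 0 1
0 1 0 1 0

After press 3 at (1,2):
1 0 1 0 0
0 0 0 0 0
1 0 1 1 1
0 1 1 0 1
0 1 0 1 0

After press 4 at (2,0):
1 0 1 0 0
1 0 0 0 0
0 1 1 1 1
1 1 1 0 1
0 1 0 1 0

After press 5 at (4,0):
1 0 1 0 0
1 0 0 0 0
0 1 1 1 1
0 1 1 0 1
1 0 0 1 0

After press 6 at (4,1):
1 0 1 0 0
1 0 0 0 0
0 1 1 1 1
0 0 1 0 1
0 1 1 1 0

After press 7 at (3,1):
1 0 1 0 0
1 0 0 0 0
0 0 1 1 1
1 1 0 0 1
0 0 1 1 0

Answer: 1 0 1 0 0
1 0 0 0 0
0 0 1 1 1
1 1 0 0 1
0 0 1 1 0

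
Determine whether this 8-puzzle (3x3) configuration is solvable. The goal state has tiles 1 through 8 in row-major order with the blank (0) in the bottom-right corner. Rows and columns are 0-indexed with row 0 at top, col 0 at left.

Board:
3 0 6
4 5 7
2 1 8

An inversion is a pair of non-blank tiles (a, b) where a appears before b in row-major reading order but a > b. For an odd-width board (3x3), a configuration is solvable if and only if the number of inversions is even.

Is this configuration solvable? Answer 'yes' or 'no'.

Inversions (pairs i<j in row-major order where tile[i] > tile[j] > 0): 13
13 is odd, so the puzzle is not solvable.

Answer: no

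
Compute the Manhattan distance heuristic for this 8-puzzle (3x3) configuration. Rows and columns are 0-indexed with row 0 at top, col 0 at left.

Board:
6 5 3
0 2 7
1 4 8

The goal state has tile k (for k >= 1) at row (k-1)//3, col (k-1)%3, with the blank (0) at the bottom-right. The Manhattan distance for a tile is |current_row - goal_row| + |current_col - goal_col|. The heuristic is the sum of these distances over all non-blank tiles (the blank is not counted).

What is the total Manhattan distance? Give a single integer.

Tile 6: at (0,0), goal (1,2), distance |0-1|+|0-2| = 3
Tile 5: at (0,1), goal (1,1), distance |0-1|+|1-1| = 1
Tile 3: at (0,2), goal (0,2), distance |0-0|+|2-2| = 0
Tile 2: at (1,1), goal (0,1), distance |1-0|+|1-1| = 1
Tile 7: at (1,2), goal (2,0), distance |1-2|+|2-0| = 3
Tile 1: at (2,0), goal (0,0), distance |2-0|+|0-0| = 2
Tile 4: at (2,1), goal (1,0), distance |2-1|+|1-0| = 2
Tile 8: at (2,2), goal (2,1), distance |2-2|+|2-1| = 1
Sum: 3 + 1 + 0 + 1 + 3 + 2 + 2 + 1 = 13

Answer: 13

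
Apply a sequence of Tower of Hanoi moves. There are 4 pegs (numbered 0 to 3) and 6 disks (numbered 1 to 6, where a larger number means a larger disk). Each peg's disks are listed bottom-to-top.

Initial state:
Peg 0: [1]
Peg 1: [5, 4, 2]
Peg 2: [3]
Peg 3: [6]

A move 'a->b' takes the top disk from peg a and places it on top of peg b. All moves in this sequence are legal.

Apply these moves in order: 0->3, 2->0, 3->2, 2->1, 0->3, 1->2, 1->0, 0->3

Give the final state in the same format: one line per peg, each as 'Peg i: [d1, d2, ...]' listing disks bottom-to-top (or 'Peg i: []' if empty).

Answer: Peg 0: []
Peg 1: [5, 4]
Peg 2: [1]
Peg 3: [6, 3, 2]

Derivation:
After move 1 (0->3):
Peg 0: []
Peg 1: [5, 4, 2]
Peg 2: [3]
Peg 3: [6, 1]

After move 2 (2->0):
Peg 0: [3]
Peg 1: [5, 4, 2]
Peg 2: []
Peg 3: [6, 1]

After move 3 (3->2):
Peg 0: [3]
Peg 1: [5, 4, 2]
Peg 2: [1]
Peg 3: [6]

After move 4 (2->1):
Peg 0: [3]
Peg 1: [5, 4, 2, 1]
Peg 2: []
Peg 3: [6]

After move 5 (0->3):
Peg 0: []
Peg 1: [5, 4, 2, 1]
Peg 2: []
Peg 3: [6, 3]

After move 6 (1->2):
Peg 0: []
Peg 1: [5, 4, 2]
Peg 2: [1]
Peg 3: [6, 3]

After move 7 (1->0):
Peg 0: [2]
Peg 1: [5, 4]
Peg 2: [1]
Peg 3: [6, 3]

After move 8 (0->3):
Peg 0: []
Peg 1: [5, 4]
Peg 2: [1]
Peg 3: [6, 3, 2]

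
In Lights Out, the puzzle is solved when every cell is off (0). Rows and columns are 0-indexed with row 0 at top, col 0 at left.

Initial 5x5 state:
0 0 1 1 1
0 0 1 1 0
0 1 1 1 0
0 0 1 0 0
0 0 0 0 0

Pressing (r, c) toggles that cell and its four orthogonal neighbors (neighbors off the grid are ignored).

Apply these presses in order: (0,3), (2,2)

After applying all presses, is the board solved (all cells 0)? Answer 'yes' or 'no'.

Answer: yes

Derivation:
After press 1 at (0,3):
0 0 0 0 0
0 0 1 0 0
0 1 1 1 0
0 0 1 0 0
0 0 0 0 0

After press 2 at (2,2):
0 0 0 0 0
0 0 0 0 0
0 0 0 0 0
0 0 0 0 0
0 0 0 0 0

Lights still on: 0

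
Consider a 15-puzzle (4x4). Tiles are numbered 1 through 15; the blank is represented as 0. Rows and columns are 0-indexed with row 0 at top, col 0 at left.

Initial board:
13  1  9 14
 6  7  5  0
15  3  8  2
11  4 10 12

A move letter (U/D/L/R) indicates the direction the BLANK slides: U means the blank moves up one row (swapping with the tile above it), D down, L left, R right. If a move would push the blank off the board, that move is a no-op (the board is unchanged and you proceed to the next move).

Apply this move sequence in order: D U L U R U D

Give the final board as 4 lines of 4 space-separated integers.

After move 1 (D):
13  1  9 14
 6  7  5  2
15  3  8  0
11  4 10 12

After move 2 (U):
13  1  9 14
 6  7  5  0
15  3  8  2
11  4 10 12

After move 3 (L):
13  1  9 14
 6  7  0  5
15  3  8  2
11  4 10 12

After move 4 (U):
13  1  0 14
 6  7  9  5
15  3  8  2
11  4 10 12

After move 5 (R):
13  1 14  0
 6  7  9  5
15  3  8  2
11  4 10 12

After move 6 (U):
13  1 14  0
 6  7  9  5
15  3  8  2
11  4 10 12

After move 7 (D):
13  1 14  5
 6  7  9  0
15  3  8  2
11  4 10 12

Answer: 13  1 14  5
 6  7  9  0
15  3  8  2
11  4 10 12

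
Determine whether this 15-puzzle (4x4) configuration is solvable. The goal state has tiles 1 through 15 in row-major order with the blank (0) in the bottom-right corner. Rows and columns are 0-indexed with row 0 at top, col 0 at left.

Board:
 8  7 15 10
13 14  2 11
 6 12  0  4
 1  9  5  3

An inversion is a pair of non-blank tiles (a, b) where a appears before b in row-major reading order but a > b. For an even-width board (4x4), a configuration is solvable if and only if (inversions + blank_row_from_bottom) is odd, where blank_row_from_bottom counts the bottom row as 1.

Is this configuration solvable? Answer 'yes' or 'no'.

Inversions: 71
Blank is in row 2 (0-indexed from top), which is row 2 counting from the bottom (bottom = 1).
71 + 2 = 73, which is odd, so the puzzle is solvable.

Answer: yes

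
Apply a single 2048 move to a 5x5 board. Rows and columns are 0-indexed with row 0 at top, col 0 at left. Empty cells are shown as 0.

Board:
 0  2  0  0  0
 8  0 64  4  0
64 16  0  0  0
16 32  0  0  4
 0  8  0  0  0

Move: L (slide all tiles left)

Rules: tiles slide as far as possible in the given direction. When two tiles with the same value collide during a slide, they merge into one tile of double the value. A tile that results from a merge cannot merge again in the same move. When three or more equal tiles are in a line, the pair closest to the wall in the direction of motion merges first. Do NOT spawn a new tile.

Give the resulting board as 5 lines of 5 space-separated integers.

Answer:  2  0  0  0  0
 8 64  4  0  0
64 16  0  0  0
16 32  4  0  0
 8  0  0  0  0

Derivation:
Slide left:
row 0: [0, 2, 0, 0, 0] -> [2, 0, 0, 0, 0]
row 1: [8, 0, 64, 4, 0] -> [8, 64, 4, 0, 0]
row 2: [64, 16, 0, 0, 0] -> [64, 16, 0, 0, 0]
row 3: [16, 32, 0, 0, 4] -> [16, 32, 4, 0, 0]
row 4: [0, 8, 0, 0, 0] -> [8, 0, 0, 0, 0]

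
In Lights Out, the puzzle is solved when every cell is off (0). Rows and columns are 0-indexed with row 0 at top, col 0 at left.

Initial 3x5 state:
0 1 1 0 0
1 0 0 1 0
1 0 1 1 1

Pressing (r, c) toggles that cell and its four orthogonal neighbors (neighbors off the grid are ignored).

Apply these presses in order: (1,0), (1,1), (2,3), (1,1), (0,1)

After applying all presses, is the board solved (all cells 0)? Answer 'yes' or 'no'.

After press 1 at (1,0):
1 1 1 0 0
0 1 0 1 0
0 0 1 1 1

After press 2 at (1,1):
1 0 1 0 0
1 0 1 1 0
0 1 1 1 1

After press 3 at (2,3):
1 0 1 0 0
1 0 1 0 0
0 1 0 0 0

After press 4 at (1,1):
1 1 1 0 0
0 1 0 0 0
0 0 0 0 0

After press 5 at (0,1):
0 0 0 0 0
0 0 0 0 0
0 0 0 0 0

Lights still on: 0

Answer: yes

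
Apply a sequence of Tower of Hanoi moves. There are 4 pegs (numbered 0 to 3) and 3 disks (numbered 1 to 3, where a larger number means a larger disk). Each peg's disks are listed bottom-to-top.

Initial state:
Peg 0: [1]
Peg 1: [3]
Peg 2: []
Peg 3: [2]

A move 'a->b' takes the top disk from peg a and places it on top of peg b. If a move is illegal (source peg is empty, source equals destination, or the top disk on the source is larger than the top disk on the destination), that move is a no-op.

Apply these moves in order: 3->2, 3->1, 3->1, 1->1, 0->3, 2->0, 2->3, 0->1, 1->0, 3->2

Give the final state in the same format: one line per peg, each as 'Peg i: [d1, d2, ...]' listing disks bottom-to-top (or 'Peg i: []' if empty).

After move 1 (3->2):
Peg 0: [1]
Peg 1: [3]
Peg 2: [2]
Peg 3: []

After move 2 (3->1):
Peg 0: [1]
Peg 1: [3]
Peg 2: [2]
Peg 3: []

After move 3 (3->1):
Peg 0: [1]
Peg 1: [3]
Peg 2: [2]
Peg 3: []

After move 4 (1->1):
Peg 0: [1]
Peg 1: [3]
Peg 2: [2]
Peg 3: []

After move 5 (0->3):
Peg 0: []
Peg 1: [3]
Peg 2: [2]
Peg 3: [1]

After move 6 (2->0):
Peg 0: [2]
Peg 1: [3]
Peg 2: []
Peg 3: [1]

After move 7 (2->3):
Peg 0: [2]
Peg 1: [3]
Peg 2: []
Peg 3: [1]

After move 8 (0->1):
Peg 0: []
Peg 1: [3, 2]
Peg 2: []
Peg 3: [1]

After move 9 (1->0):
Peg 0: [2]
Peg 1: [3]
Peg 2: []
Peg 3: [1]

After move 10 (3->2):
Peg 0: [2]
Peg 1: [3]
Peg 2: [1]
Peg 3: []

Answer: Peg 0: [2]
Peg 1: [3]
Peg 2: [1]
Peg 3: []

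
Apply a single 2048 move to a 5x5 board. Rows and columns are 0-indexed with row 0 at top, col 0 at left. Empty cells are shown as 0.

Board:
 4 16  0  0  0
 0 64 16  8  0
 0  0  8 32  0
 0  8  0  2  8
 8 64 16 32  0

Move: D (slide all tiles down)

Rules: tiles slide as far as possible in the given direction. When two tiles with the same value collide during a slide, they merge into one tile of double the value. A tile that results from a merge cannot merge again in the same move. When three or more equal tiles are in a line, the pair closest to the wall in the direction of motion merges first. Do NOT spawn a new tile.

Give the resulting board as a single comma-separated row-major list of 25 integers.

Answer: 0, 0, 0, 0, 0, 0, 16, 0, 8, 0, 0, 64, 16, 32, 0, 4, 8, 8, 2, 0, 8, 64, 16, 32, 8

Derivation:
Slide down:
col 0: [4, 0, 0, 0, 8] -> [0, 0, 0, 4, 8]
col 1: [16, 64, 0, 8, 64] -> [0, 16, 64, 8, 64]
col 2: [0, 16, 8, 0, 16] -> [0, 0, 16, 8, 16]
col 3: [0, 8, 32, 2, 32] -> [0, 8, 32, 2, 32]
col 4: [0, 0, 0, 8, 0] -> [0, 0, 0, 0, 8]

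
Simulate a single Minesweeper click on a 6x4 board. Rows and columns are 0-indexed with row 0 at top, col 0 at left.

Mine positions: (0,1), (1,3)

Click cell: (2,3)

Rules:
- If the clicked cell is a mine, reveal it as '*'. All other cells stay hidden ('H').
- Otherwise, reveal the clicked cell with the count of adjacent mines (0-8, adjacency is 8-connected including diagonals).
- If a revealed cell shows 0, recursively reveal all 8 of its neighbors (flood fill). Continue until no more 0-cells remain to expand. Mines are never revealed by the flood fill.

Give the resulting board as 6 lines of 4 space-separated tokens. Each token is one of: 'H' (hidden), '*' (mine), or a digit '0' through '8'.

H H H H
H H H H
H H H 1
H H H H
H H H H
H H H H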